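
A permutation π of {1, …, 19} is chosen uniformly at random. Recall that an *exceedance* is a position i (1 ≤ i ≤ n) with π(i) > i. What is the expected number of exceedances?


Write X = Σ_{i=1}^{19} X_i, where X_i = 1_{π(i) > i}.
For each fixed i, π(i) is uniform over {1, …, 19} (marginal of a uniform permutation), so P[π(i) > i] = (n − i)/n. Summing: Σ_{i=1}^{19} (n − i)/n = (0 + 1 + … + 18)/19 = 19(19 − 1)/(2·19) = (19 − 1)/2.
Hence E[X] = Σ_{i=1}^{19} (19 − i)/19 = 9 ≈ 9.00000.

E[X] = 9 = 9.00000.


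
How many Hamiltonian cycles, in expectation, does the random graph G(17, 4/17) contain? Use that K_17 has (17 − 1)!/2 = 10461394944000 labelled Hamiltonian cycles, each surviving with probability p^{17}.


K_17 has (17 − 1)!/2 = 10461394944000 labelled Hamiltonian cycles.
For each such Hamiltonian cycle H, let X_H = 1 if all 17 edges of H are present in G. Then P[X_H = 1] = p^{17} = (4/17)^{17} = 17179869184/827240261886336764177.
Summing the indicators: E[X] = Σ_H E[X_H] = 10461394944000 · p^{17} = 10461394944000 · 17179869184/827240261886336764177 = 179725396620079005696000/827240261886336764177.
Numerically: E[X] ≈ 217.3.

E[X] = 10461394944000 · (4/17)^{17} = 179725396620079005696000/827240261886336764177 ≈ 217.3.


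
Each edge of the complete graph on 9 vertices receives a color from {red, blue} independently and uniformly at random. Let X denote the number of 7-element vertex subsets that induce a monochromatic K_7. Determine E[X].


Let X = Σ_S X_S over the C(9, 7) = 36 subsets S of size 7, where X_S = 1 if the K_7 on S is monochromatic.
For a fixed S, the K_7 on S has C(7, 2) = 21 edges. P[all 21 edges red] = (1/2)^21, and likewise for blue, so P[monochromatic] = 2·(1/2)^21 = 2^{1 − 21} = 1/1048576.
By linearity of expectation: E[X] = C(9, 7) · 2^{1 − 21} = 36 · 1/1048576 = 9/262144.
Numerically: E[X] ≈ 0.00003.

E[X] = C(9,7)·2^(1−C(7,2)) = 9/262144 ≈ 0.00003.


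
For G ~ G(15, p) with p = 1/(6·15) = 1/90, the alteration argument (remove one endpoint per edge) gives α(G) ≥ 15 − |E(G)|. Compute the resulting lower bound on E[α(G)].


E[|E(G)|] = C(15, 2)·p = 105 · (1/90) = 7/6.
E[α(G)] ≥ n − E[|E(G)|] = 15 − 7/6 = 83/6.
Numerically: ≈ 13.83333.
(This is only a lower bound; the true E[α(G)] may be larger.)

E[α(G)] ≥ 83/6 ≈ 13.83333.


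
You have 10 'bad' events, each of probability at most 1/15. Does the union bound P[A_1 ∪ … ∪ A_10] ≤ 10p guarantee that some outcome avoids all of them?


Union bound: P[∪_{i=1}^{10} A_i] ≤ Σ_i P[A_i] ≤ 10·p = 10·(1/15) = 2/3.
Numerically: 2/3 ≈ 0.666667.
Is 2/3 < 1? YES.
Since P[∪ A_i] ≤ 2/3 < 1, the complement has P[∩ A_i^c] ≥ 1 − 2/3 = 1/3 > 0, so some outcome avoids every A_i.

10·p = 2/3 ≈ 0.666667; existence CERTIFIED by the union bound.


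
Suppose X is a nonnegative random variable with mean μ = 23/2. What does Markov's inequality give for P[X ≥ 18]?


μ = E[X] = 23/2, a = 18.
Markov: P[X ≥ 18] ≤ μ/a = (23/2)/18 = 23/36.
Numerically: ≈ 0.6389.
(Since a = 18 > μ = 11.5000, the bound 23/36 is < 1 and informative.)

P[X ≥ 18] ≤ 23/36 ≈ 0.6389.


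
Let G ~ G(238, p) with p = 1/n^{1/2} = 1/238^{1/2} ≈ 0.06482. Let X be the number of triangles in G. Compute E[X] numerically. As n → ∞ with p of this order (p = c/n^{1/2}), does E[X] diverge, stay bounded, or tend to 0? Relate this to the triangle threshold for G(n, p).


Number of potential triangles: C(238, 3) = 2218636.
Each occurs with probability p³ ≈ (0.06482)³ ≈ 2.723545e-04.
By linearity: E[X] = C(238, 3)·p³ ≈ 2218636 · 2.723545e-04 ≈ 604.2555.
Since α = 1/2 < 1, p = c/n^{1/2} ≫ 1/n is above the triangle threshold p ~ 1/n. Asymptotically E[X] ~ (c³/6)·n^{3(1−α)} = (1³/6)·n^{1.5} → ∞; triangles are abundant w.h.p.

E[X] ≈ 604.2555; in regime p = Θ(1/n^{1/2}) E[X] diverges (above the triangle threshold p ~ 1/n).


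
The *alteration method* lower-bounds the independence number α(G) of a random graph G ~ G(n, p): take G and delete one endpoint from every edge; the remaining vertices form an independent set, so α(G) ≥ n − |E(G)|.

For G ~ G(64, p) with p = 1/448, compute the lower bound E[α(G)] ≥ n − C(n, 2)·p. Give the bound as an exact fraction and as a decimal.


E[|E(G)|] = C(64, 2)·p = 2016 · (1/448) = 9/2.
E[α(G)] ≥ n − E[|E(G)|] = 64 − 9/2 = 119/2.
Numerically: ≈ 59.5000.
(This is only a lower bound; the true E[α(G)] may be larger.)

E[α(G)] ≥ 119/2 ≈ 59.5000.


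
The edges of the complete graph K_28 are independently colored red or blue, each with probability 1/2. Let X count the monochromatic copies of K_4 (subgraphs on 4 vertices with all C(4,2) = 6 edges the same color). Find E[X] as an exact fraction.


Let X = Σ_S X_S over the C(28, 4) = 20475 subsets S of size 4, where X_S = 1 if the K_4 on S is monochromatic.
For a fixed S, the K_4 on S has C(4, 2) = 6 edges. P[all 6 edges red] = (1/2)^6, and likewise for blue, so P[monochromatic] = 2·(1/2)^6 = 2^{1 − 6} = 1/32.
By linearity: E[X] = C(28, 4) · 2^{1 − 6} = 20475 · 1/32 = 20475/32.
Numerically: E[X] ≈ 639.8438.

E[X] = C(28,4)·2^(1−C(4,2)) = 20475/32 ≈ 639.8438.


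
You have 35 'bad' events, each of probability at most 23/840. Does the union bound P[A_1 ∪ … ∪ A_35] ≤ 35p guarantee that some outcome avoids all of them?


Union bound: P[∪_{i=1}^{35} A_i] ≤ Σ_i P[A_i] ≤ 35·p = 35·(23/840) = 23/24.
Numerically: 23/24 ≈ 0.958.
Is 23/24 < 1? YES.
Since P[∪ A_i] ≤ 23/24 < 1, the complement has P[∩ A_i^c] ≥ 1 − 23/24 = 1/24 > 0, so some outcome avoids every A_i.

35·p = 23/24 ≈ 0.958; existence CERTIFIED by the union bound.


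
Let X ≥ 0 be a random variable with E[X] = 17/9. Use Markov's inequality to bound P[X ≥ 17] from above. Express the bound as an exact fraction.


μ = E[X] = 17/9, a = 17.
Markov: P[X ≥ 17] ≤ μ/a = (17/9)/17 = 1/9.
Numerically: ≈ 0.111.
(Since a = 17 > μ = 1.889, the bound 1/9 is < 1 and informative.)

P[X ≥ 17] ≤ 1/9 ≈ 0.111.


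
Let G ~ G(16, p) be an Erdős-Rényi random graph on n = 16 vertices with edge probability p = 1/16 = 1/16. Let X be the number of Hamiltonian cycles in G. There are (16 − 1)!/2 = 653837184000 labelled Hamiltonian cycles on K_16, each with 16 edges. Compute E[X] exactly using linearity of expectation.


K_16 has (16 − 1)!/2 = 653837184000 labelled Hamiltonian cycles.
For each such Hamiltonian cycle H, let X_H = 1 if all 16 edges of H are present in G. Then P[X_H = 1] = p^{16} = (1/16)^{16} = 1/18446744073709551616.
By linearity of expectation: E[X] = Σ_H E[X_H] = 653837184000 · p^{16} = 653837184000 · 1/18446744073709551616 = 638512875/18014398509481984.
Numerically: E[X] ≈ 3.544e-08.

E[X] = 653837184000 · (1/16)^{16} = 638512875/18014398509481984 ≈ 3.544e-08.


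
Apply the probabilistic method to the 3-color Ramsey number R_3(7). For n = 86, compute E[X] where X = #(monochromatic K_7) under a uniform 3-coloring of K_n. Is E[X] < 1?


E[X] = C(86, 7) · 3^{1 − 21} = 5373200880 · 3^{−20} = 5373200880/3486784401.
As a reduced fraction: E[X] = 199007440/129140163 ≈ 1.541019.
Is E[X] < 1? NO.
Since E[X] ≥ 1, the first-moment bound is inconclusive at n = 86; it does NOT by itself certify R_3(7) > 86.

E[X] = 199007440/129140163 ≈ 1.541019; E[X] ≥ 1; first-moment method inconclusive here.


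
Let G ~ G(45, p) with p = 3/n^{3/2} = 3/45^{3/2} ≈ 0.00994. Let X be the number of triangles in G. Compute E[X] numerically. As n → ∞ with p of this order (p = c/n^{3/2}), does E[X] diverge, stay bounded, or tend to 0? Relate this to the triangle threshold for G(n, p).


Number of potential triangles: C(45, 3) = 14190.
Each occurs with probability p³ ≈ (0.00994)³ ≈ 9.81539e-07.
By linearity: E[X] = C(45, 3)·p³ ≈ 14190 · 9.81539e-07 ≈ 0.014.
Since α = 3/2 > 1, p = c/n^{3/2} = o(1/n) is below the triangle threshold p ~ 1/n. Asymptotically E[X] ~ (c³/6)·n^{3(1−α)} = (3³/6)·n^{-1.5} → 0, so by Markov's inequality G has no triangles w.h.p.

E[X] ≈ 0.014; in regime p = Θ(1/n^{3/2}) E[X] tends to 0 (below the triangle threshold p ~ 1/n).


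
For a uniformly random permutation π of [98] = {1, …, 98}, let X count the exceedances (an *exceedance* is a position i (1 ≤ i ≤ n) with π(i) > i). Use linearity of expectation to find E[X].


Write X = Σ_{i=1}^{98} X_i, where X_i = 1_{π(i) > i}.
For each fixed i, π(i) is uniform over {1, …, 98} (marginal of a uniform permutation), so P[π(i) > i] = (n − i)/n. Summing: Σ_{i=1}^{98} (n − i)/n = (0 + 1 + … + 97)/98 = 98(98 − 1)/(2·98) = (98 − 1)/2.
Hence E[X] = Σ_{i=1}^{98} (98 − i)/98 = 97/2 ≈ 48.500000.

E[X] = 97/2 = 48.500000.


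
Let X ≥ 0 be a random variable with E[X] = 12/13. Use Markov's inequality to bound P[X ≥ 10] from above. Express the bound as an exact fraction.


μ = E[X] = 12/13, a = 10.
Markov: P[X ≥ 10] ≤ μ/a = (12/13)/10 = 6/65.
Numerically: ≈ 0.0923.
(Since a = 10 > μ = 0.9231, the bound 6/65 is < 1 and informative.)

P[X ≥ 10] ≤ 6/65 ≈ 0.0923.


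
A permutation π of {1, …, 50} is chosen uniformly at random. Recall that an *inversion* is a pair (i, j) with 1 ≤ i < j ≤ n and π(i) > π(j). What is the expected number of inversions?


Write X = Σ X_I over the C(50, 2) = 1225 pairs i < j, with X_I the indicator of one inversion.
There are 1225 indicators.
For each fixed pair i < j, the values π(i) and π(j) are two distinct elements of {1, …, 50} in uniformly random order; by symmetry P[π(i) > π(j)] = 1/2.
By linearity: E[X] = 1225 · (1/2) = C(50, 2) · (1/2) = 1225/2 = 1225/2 ≈ 612.50000.

E[X] = 1225/2 = 612.50000.


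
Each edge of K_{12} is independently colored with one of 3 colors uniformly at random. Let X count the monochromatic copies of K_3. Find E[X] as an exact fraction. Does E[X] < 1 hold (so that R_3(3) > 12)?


E[X] = C(12, 3) · 3^{1 − 3} = 220 · 3^{−2} = 220/9.
As a reduced fraction: E[X] = 220/9 ≈ 24.4444.
Is E[X] < 1? NO.
Since E[X] ≥ 1, the first-moment bound is inconclusive at n = 12; it does NOT by itself certify R_3(3) > 12.

E[X] = 220/9 ≈ 24.4444; E[X] ≥ 1; first-moment method inconclusive here.


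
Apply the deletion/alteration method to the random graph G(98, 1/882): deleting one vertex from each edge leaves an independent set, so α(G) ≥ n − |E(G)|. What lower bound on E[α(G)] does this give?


E[|E(G)|] = C(98, 2)·p = 4753 · (1/882) = 97/18.
E[α(G)] ≥ n − E[|E(G)|] = 98 − 97/18 = 1667/18.
Numerically: ≈ 92.611.
(This is only a lower bound; the true E[α(G)] may be larger.)

E[α(G)] ≥ 1667/18 ≈ 92.611.


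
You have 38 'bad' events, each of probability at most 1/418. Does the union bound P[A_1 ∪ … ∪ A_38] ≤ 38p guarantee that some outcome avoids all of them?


Union bound: P[∪_{i=1}^{38} A_i] ≤ Σ_i P[A_i] ≤ 38·p = 38·(1/418) = 1/11.
Numerically: 1/11 ≈ 0.09091.
Is 1/11 < 1? YES.
Since P[∪ A_i] ≤ 1/11 < 1, the complement has P[∩ A_i^c] ≥ 1 − 1/11 = 10/11 > 0, so some outcome avoids every A_i.

38·p = 1/11 ≈ 0.09091; existence CERTIFIED by the union bound.


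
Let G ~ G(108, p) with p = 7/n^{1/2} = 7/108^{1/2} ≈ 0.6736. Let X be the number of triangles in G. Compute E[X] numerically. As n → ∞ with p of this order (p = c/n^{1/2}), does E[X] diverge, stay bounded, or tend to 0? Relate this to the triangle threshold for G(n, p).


Number of potential triangles: C(108, 3) = 204156.
Each occurs with probability p³ ≈ (0.6736)³ ≈ 3.056036e-01.
By linearity: E[X] = C(108, 3)·p³ ≈ 204156 · 3.056036e-01 ≈ 62390.8116.
Since α = 1/2 < 1, p = c/n^{1/2} ≫ 1/n is above the triangle threshold p ~ 1/n. Asymptotically E[X] ~ (c³/6)·n^{3(1−α)} = (7³/6)·n^{1.5} → ∞; triangles are abundant w.h.p.

E[X] ≈ 62390.8116; in regime p = Θ(1/n^{1/2}) E[X] diverges (above the triangle threshold p ~ 1/n).


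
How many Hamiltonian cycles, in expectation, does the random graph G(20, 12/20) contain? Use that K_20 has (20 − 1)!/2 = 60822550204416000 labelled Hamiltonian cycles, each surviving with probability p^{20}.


K_20 has (20 − 1)!/2 = 60822550204416000 labelled Hamiltonian cycles.
For each such Hamiltonian cycle H, let X_H = 1 if all 20 edges of H are present in G. Then P[X_H = 1] = p^{20} = (3/5)^{20} = 3486784401/95367431640625.
By linearity of expectation: E[X] = Σ_H E[X_H] = 60822550204416000 · p^{20} = 60822550204416000 · 3486784401/95367431640625 = 1696600954254376560918528/762939453125.
Numerically: E[X] ≈ 2.22e+12.

E[X] = 60822550204416000 · (3/5)^{20} = 1696600954254376560918528/762939453125 ≈ 2.22e+12.


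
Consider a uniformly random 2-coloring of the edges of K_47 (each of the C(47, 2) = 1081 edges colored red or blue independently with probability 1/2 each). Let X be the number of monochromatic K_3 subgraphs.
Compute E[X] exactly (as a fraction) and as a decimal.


Let X = Σ_S X_S over the C(47, 3) = 16215 subsets S of size 3, where X_S = 1 if the K_3 on S is monochromatic.
For a fixed S, the K_3 on S has C(3, 2) = 3 edges. P[all 3 edges red] = (1/2)^3, and likewise for blue, so P[monochromatic] = 2·(1/2)^3 = 2^{1 − 3} = 1/4.
By linearity of expectation: E[X] = C(47, 3) · 2^{1 − 3} = 16215 · 1/4 = 16215/4.
Numerically: E[X] ≈ 4053.750000.

E[X] = C(47,3)·2^(1−C(3,2)) = 16215/4 ≈ 4053.750000.


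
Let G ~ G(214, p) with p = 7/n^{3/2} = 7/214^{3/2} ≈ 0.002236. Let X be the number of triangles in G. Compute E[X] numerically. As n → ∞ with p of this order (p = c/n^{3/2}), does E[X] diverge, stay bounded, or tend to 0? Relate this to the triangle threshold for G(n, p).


Number of potential triangles: C(214, 3) = 1610564.
Each occurs with probability p³ ≈ (0.002236)³ ≈ 1.1179751e-08.
By linearity: E[X] = C(214, 3)·p³ ≈ 1610564 · 1.1179751e-08 ≈ 0.01801.
Since α = 3/2 > 1, p = c/n^{3/2} = o(1/n) is below the triangle threshold p ~ 1/n. Asymptotically E[X] ~ (c³/6)·n^{3(1−α)} = (7³/6)·n^{-1.5} → 0, so by Markov's inequality G has no triangles w.h.p.

E[X] ≈ 0.01801; in regime p = Θ(1/n^{3/2}) E[X] tends to 0 (below the triangle threshold p ~ 1/n).


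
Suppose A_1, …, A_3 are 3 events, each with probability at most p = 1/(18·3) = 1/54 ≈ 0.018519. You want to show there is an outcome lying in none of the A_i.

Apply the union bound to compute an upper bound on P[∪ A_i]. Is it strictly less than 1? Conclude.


Union bound: P[∪_{i=1}^{3} A_i] ≤ Σ_i P[A_i] ≤ 3·p = 3·(1/54) = 1/18.
Numerically: 1/18 ≈ 0.055556.
Is 1/18 < 1? YES.
Since P[∪ A_i] ≤ 1/18 < 1, the complement has P[∩ A_i^c] ≥ 1 − 1/18 = 17/18 > 0, so some outcome avoids every A_i.

3·p = 1/18 ≈ 0.055556; existence CERTIFIED by the union bound.


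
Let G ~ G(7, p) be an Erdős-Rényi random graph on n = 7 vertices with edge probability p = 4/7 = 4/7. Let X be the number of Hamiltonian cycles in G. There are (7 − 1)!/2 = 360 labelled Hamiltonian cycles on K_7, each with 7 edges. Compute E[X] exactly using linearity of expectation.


K_7 has (7 − 1)!/2 = 360 labelled Hamiltonian cycles.
For each such Hamiltonian cycle H, let X_H = 1 if all 7 edges of H are present in G. Then P[X_H = 1] = p^{7} = (4/7)^{7} = 16384/823543.
By linearity: E[X] = Σ_H E[X_H] = 360 · p^{7} = 360 · 16384/823543 = 5898240/823543.
Numerically: E[X] ≈ 7.162.

E[X] = 360 · (4/7)^{7} = 5898240/823543 ≈ 7.162.


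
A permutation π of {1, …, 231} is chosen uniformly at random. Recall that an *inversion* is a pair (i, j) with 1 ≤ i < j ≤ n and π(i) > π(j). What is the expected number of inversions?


Write X = Σ X_I over the C(231, 2) = 26565 pairs i < j, with X_I the indicator of one inversion.
There are 26565 indicators.
For each fixed pair i < j, the values π(i) and π(j) are two distinct elements of {1, …, 231} in uniformly random order; by symmetry P[π(i) > π(j)] = 1/2.
By linearity: E[X] = 26565 · (1/2) = C(231, 2) · (1/2) = 26565/2 = 26565/2 ≈ 13282.500.

E[X] = 26565/2 = 13282.500.


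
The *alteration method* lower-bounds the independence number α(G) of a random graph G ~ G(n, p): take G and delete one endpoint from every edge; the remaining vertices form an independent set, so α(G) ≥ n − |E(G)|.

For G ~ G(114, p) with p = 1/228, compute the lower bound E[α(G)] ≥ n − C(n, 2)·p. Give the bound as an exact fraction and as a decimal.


E[|E(G)|] = C(114, 2)·p = 6441 · (1/228) = 113/4.
E[α(G)] ≥ n − E[|E(G)|] = 114 − 113/4 = 343/4.
Numerically: ≈ 85.7500.
(This is only a lower bound; the true E[α(G)] may be larger.)

E[α(G)] ≥ 343/4 ≈ 85.7500.


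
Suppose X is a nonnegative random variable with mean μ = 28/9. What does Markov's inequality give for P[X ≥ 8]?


μ = E[X] = 28/9, a = 8.
Markov: P[X ≥ 8] ≤ μ/a = (28/9)/8 = 7/18.
Numerically: ≈ 0.389.
(Since a = 8 > μ = 3.111, the bound 7/18 is < 1 and informative.)

P[X ≥ 8] ≤ 7/18 ≈ 0.389.


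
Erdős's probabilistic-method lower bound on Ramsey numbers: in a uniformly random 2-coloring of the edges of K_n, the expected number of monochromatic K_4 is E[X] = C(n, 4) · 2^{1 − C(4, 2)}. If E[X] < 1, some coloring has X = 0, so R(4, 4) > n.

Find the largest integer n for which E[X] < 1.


We need C(n, 4) · 2^{1 − 6} < 1, i.e. C(n, 4) < 2^{6 − 1} = 32.
Check values of n near the boundary:
  n = 5: C(5, 4) = 5; 5 < 32? YES
  n = 6: C(6, 4) = 15; 15 < 32? YES
  n = 7: C(7, 4) = 35; 35 < 32? NO
  n = 8: C(8, 4) = 70; 70 < 32? NO
The largest n with C(n, 4) < 32 is n = 6 (where E[X] = 15/32 ≈ 0.4687500). Hence R(4, 4) > 6, i.e. R(4, 4) ≥ 7.

Largest n = 6; hence R(4, 4) > 6.


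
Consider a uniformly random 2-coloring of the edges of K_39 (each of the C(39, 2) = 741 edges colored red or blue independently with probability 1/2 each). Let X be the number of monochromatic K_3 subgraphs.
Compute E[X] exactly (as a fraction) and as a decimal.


Let X = Σ_S X_S over the C(39, 3) = 9139 subsets S of size 3, where X_S = 1 if the K_3 on S is monochromatic.
For a fixed S, the K_3 on S has C(3, 2) = 3 edges. P[all 3 edges red] = (1/2)^3, and likewise for blue, so P[monochromatic] = 2·(1/2)^3 = 2^{1 − 3} = 1/4.
By linearity: E[X] = C(39, 3) · 2^{1 − 3} = 9139 · 1/4 = 9139/4.
Numerically: E[X] ≈ 2284.75000.

E[X] = C(39,3)·2^(1−C(3,2)) = 9139/4 ≈ 2284.75000.


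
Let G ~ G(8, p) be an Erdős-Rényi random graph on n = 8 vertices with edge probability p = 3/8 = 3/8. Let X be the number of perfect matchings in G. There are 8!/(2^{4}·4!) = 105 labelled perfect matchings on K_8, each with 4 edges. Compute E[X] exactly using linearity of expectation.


K_8 has 8!/(2^{4}·4!) = 105 labelled perfect matchings.
For each such perfect matching H, let X_H = 1 if all 4 edges of H are present in G. Then P[X_H = 1] = p^{4} = (3/8)^{4} = 81/4096.
By linearity: E[X] = Σ_H E[X_H] = 105 · p^{4} = 105 · 81/4096 = 8505/4096.
Numerically: E[X] ≈ 2.076.

E[X] = 105 · (3/8)^{4} = 8505/4096 ≈ 2.076.


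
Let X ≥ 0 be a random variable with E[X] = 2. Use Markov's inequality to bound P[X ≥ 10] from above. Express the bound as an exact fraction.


μ = E[X] = 2, a = 10.
Markov: P[X ≥ 10] ≤ μ/a = (2)/10 = 1/5.
Numerically: ≈ 0.200.
(Since a = 10 > μ = 2.000, the bound 1/5 is < 1 and informative.)

P[X ≥ 10] ≤ 1/5 ≈ 0.200.


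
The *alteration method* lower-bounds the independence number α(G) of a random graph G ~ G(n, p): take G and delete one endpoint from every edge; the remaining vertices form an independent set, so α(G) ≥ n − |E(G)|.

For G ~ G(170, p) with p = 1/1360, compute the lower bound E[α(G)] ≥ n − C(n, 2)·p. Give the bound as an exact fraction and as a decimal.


E[|E(G)|] = C(170, 2)·p = 14365 · (1/1360) = 169/16.
E[α(G)] ≥ n − E[|E(G)|] = 170 − 169/16 = 2551/16.
Numerically: ≈ 159.438.
(This is only a lower bound; the true E[α(G)] may be larger.)

E[α(G)] ≥ 2551/16 ≈ 159.438.


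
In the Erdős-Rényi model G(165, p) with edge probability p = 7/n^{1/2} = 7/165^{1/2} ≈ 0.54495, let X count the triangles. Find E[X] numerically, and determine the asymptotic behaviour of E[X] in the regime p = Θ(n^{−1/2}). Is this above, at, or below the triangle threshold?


Number of potential triangles: C(165, 3) = 735130.
Each occurs with probability p³ ≈ (0.54495)³ ≈ 1.6183342e-01.
By linearity: E[X] = C(165, 3)·p³ ≈ 735130 · 1.6183342e-01 ≈ 118968.59975.
Since α = 1/2 < 1, p = c/n^{1/2} ≫ 1/n is above the triangle threshold p ~ 1/n. Asymptotically E[X] ~ (c³/6)·n^{3(1−α)} = (7³/6)·n^{1.5} → ∞; triangles are abundant w.h.p.

E[X] ≈ 118968.59975; in regime p = Θ(1/n^{1/2}) E[X] diverges (above the triangle threshold p ~ 1/n).


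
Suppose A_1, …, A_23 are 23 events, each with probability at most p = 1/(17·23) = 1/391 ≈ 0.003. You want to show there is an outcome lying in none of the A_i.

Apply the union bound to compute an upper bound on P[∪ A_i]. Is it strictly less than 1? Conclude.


Union bound: P[∪_{i=1}^{23} A_i] ≤ Σ_i P[A_i] ≤ 23·p = 23·(1/391) = 1/17.
Numerically: 1/17 ≈ 0.059.
Is 1/17 < 1? YES.
Since P[∪ A_i] ≤ 1/17 < 1, the complement has P[∩ A_i^c] ≥ 1 − 1/17 = 16/17 > 0, so some outcome avoids every A_i.

23·p = 1/17 ≈ 0.059; existence CERTIFIED by the union bound.


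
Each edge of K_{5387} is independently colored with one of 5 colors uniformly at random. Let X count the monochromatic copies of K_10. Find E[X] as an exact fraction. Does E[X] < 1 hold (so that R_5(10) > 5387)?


E[X] = C(5387, 10) · 5^{1 − 45} = 5624406917627224603154306376491 · 5^{−44} = 5624406917627224603154306376491/5684341886080801486968994140625.
As a reduced fraction: E[X] = 5624406917627224603154306376491/5684341886080801486968994140625 ≈ 0.9895.
Is E[X] < 1? YES.
Since E[X] < 1, there exists a 5-coloring of K_{5387} with no monochromatic K_10; hence R_5(10) > 5387.

E[X] = 5624406917627224603154306376491/5684341886080801486968994140625 ≈ 0.9895; E[X] < 1, so R_5(10) > 5387.


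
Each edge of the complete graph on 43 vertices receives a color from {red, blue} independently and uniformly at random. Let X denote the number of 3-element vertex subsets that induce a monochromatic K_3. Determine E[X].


Let X = Σ_S X_S over the C(43, 3) = 12341 subsets S of size 3, where X_S = 1 if the K_3 on S is monochromatic.
For a fixed S, the K_3 on S has C(3, 2) = 3 edges. P[all 3 edges red] = (1/2)^3, and likewise for blue, so P[monochromatic] = 2·(1/2)^3 = 2^{1 − 3} = 1/4.
By linearity: E[X] = C(43, 3) · 2^{1 − 3} = 12341 · 1/4 = 12341/4.
Numerically: E[X] ≈ 3085.250000.

E[X] = C(43,3)·2^(1−C(3,2)) = 12341/4 ≈ 3085.250000.


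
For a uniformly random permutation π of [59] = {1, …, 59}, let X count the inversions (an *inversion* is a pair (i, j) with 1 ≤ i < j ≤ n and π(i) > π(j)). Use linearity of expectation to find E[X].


Write X = Σ X_I over the C(59, 2) = 1711 pairs i < j, with X_I the indicator of one inversion.
There are 1711 indicators.
For each fixed pair i < j, the values π(i) and π(j) are two distinct elements of {1, …, 59} in uniformly random order; by symmetry P[π(i) > π(j)] = 1/2.
By linearity: E[X] = 1711 · (1/2) = C(59, 2) · (1/2) = 1711/2 = 1711/2 ≈ 855.500000.

E[X] = 1711/2 = 855.500000.


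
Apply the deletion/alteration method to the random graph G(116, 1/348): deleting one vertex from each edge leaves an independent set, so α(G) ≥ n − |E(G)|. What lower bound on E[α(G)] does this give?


E[|E(G)|] = C(116, 2)·p = 6670 · (1/348) = 115/6.
E[α(G)] ≥ n − E[|E(G)|] = 116 − 115/6 = 581/6.
Numerically: ≈ 96.833333.
(This is only a lower bound; the true E[α(G)] may be larger.)

E[α(G)] ≥ 581/6 ≈ 96.833333.


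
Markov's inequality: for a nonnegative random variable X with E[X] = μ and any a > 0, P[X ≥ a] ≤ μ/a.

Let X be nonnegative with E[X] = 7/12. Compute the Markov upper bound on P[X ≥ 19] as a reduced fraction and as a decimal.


μ = E[X] = 7/12, a = 19.
Markov: P[X ≥ 19] ≤ μ/a = (7/12)/19 = 7/228.
Numerically: ≈ 0.031.
(Since a = 19 > μ = 0.583, the bound 7/228 is < 1 and informative.)

P[X ≥ 19] ≤ 7/228 ≈ 0.031.


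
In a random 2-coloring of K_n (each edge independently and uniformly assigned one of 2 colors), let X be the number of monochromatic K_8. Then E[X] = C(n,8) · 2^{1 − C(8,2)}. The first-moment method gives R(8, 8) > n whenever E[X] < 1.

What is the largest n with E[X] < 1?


We need C(n, 8) · 2^{1 − 28} < 1, i.e. C(n, 8) < 2^{28 − 1} = 134217728.
Check values of n near the boundary:
  n = 40: C(40, 8) = 76904685; 76904685 < 134217728? YES
  n = 41: C(41, 8) = 95548245; 95548245 < 134217728? YES
  n = 42: C(42, 8) = 118030185; 118030185 < 134217728? YES
  n = 43: C(43, 8) = 145008513; 145008513 < 134217728? NO
The largest n with C(n, 8) < 134217728 is n = 42 (where E[X] = 118030185/134217728 ≈ 0.879393). Hence R(8, 8) > 42, i.e. R(8, 8) ≥ 43.

Largest n = 42; hence R(8, 8) > 42.


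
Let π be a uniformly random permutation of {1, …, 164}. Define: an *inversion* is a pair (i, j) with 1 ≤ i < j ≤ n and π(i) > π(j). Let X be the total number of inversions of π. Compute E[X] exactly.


Write X = Σ X_I over the C(164, 2) = 13366 pairs i < j, with X_I the indicator of one inversion.
There are 13366 indicators.
For each fixed pair i < j, the values π(i) and π(j) are two distinct elements of {1, …, 164} in uniformly random order; by symmetry P[π(i) > π(j)] = 1/2.
By linearity: E[X] = 13366 · (1/2) = C(164, 2) · (1/2) = 13366/2 = 6683 ≈ 6683.0000.

E[X] = 6683 = 6683.0000.


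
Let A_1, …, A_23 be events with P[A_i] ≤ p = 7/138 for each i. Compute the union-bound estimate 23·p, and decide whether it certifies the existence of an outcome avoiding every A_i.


Union bound: P[∪_{i=1}^{23} A_i] ≤ Σ_i P[A_i] ≤ 23·p = 23·(7/138) = 7/6.
Numerically: 7/6 ≈ 1.1667.
Is 7/6 < 1? NO.
Since the bound 7/6 is ≥ 1, the union bound is uninformative here; it does NOT by itself certify existence.

23·p = 7/6 ≈ 1.1667; existence NOT certified by the union bound.


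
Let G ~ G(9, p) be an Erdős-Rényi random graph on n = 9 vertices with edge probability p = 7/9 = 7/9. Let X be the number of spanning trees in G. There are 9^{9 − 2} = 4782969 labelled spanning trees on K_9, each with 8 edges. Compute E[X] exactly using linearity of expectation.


K_9 has 9^{9 − 2} = 4782969 labelled spanning trees.
For each such spanning tree H, let X_H = 1 if all 8 edges of H are present in G. Then P[X_H = 1] = p^{8} = (7/9)^{8} = 5764801/43046721.
By linearity: E[X] = Σ_H E[X_H] = 4782969 · p^{8} = 4782969 · 5764801/43046721 = 5764801/9.
Numerically: E[X] ≈ 640533.

E[X] = 4782969 · (7/9)^{8} = 5764801/9 ≈ 640533.


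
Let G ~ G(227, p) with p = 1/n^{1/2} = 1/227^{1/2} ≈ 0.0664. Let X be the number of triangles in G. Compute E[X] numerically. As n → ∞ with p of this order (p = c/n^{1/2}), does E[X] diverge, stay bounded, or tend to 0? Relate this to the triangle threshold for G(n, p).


Number of potential triangles: C(227, 3) = 1923825.
Each occurs with probability p³ ≈ (0.0664)³ ≈ 2.92389e-04.
By linearity: E[X] = C(227, 3)·p³ ≈ 1923825 · 2.92389e-04 ≈ 562.506.
Since α = 1/2 < 1, p = c/n^{1/2} ≫ 1/n is above the triangle threshold p ~ 1/n. Asymptotically E[X] ~ (c³/6)·n^{3(1−α)} = (1³/6)·n^{1.5} → ∞; triangles are abundant w.h.p.

E[X] ≈ 562.506; in regime p = Θ(1/n^{1/2}) E[X] diverges (above the triangle threshold p ~ 1/n).


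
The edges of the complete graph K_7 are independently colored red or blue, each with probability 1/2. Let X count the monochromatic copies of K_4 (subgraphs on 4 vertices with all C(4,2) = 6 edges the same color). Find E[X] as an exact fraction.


Let X = Σ_S X_S over the C(7, 4) = 35 subsets S of size 4, where X_S = 1 if the K_4 on S is monochromatic.
For a fixed S, the K_4 on S has C(4, 2) = 6 edges. P[all 6 edges red] = (1/2)^6, and likewise for blue, so P[monochromatic] = 2·(1/2)^6 = 2^{1 − 6} = 1/32.
By linearity: E[X] = C(7, 4) · 2^{1 − 6} = 35 · 1/32 = 35/32.
Numerically: E[X] ≈ 1.0938.

E[X] = C(7,4)·2^(1−C(4,2)) = 35/32 ≈ 1.0938.


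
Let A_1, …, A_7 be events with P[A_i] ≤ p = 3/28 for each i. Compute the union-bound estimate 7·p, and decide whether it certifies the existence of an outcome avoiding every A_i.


Union bound: P[∪_{i=1}^{7} A_i] ≤ Σ_i P[A_i] ≤ 7·p = 7·(3/28) = 3/4.
Numerically: 3/4 ≈ 0.75000.
Is 3/4 < 1? YES.
Since P[∪ A_i] ≤ 3/4 < 1, the complement has P[∩ A_i^c] ≥ 1 − 3/4 = 1/4 > 0, so some outcome avoids every A_i.

7·p = 3/4 ≈ 0.75000; existence CERTIFIED by the union bound.


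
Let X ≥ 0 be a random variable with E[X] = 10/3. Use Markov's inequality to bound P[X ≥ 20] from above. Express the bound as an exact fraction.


μ = E[X] = 10/3, a = 20.
Markov: P[X ≥ 20] ≤ μ/a = (10/3)/20 = 1/6.
Numerically: ≈ 0.16667.
(Since a = 20 > μ = 3.33333, the bound 1/6 is < 1 and informative.)

P[X ≥ 20] ≤ 1/6 ≈ 0.16667.


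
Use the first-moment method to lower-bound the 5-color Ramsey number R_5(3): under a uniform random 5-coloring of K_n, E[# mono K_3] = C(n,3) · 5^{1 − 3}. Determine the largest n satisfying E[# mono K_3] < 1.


We need C(n, 3) · 5^{1 − 3} < 1, i.e. C(n, 3) < 5^{3 − 1} = 25.
Check values of n near the boundary:
  n = 3: C(3, 3) = 1; 1 < 25? YES
  n = 4: C(4, 3) = 4; 4 < 25? YES
  n = 5: C(5, 3) = 10; 10 < 25? YES
  n = 6: C(6, 3) = 20; 20 < 25? YES
  n = 7: C(7, 3) = 35; 35 < 25? NO
  n = 8: C(8, 3) = 56; 56 < 25? NO
  n = 9: C(9, 3) = 84; 84 < 25? NO
The largest n with C(n, 3) < 25 is n = 6 (where E[X] = 4/5 ≈ 0.800000). Hence R_5(3) > 6, i.e. R_5(3) ≥ 7.

Largest n = 6; hence R_5(3) > 6.


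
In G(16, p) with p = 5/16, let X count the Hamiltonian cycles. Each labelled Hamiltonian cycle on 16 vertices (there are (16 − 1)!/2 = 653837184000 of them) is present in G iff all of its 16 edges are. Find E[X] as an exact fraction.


K_16 has (16 − 1)!/2 = 653837184000 labelled Hamiltonian cycles.
For each such Hamiltonian cycle H, let X_H = 1 if all 16 edges of H are present in G. Then P[X_H = 1] = p^{16} = (5/16)^{16} = 152587890625/18446744073709551616.
By linearity of expectation: E[X] = Σ_H E[X_H] = 653837184000 · p^{16} = 653837184000 · 152587890625/18446744073709551616 = 97429332733154296875/18014398509481984.
Numerically: E[X] ≈ 5408.41.

E[X] = 653837184000 · (5/16)^{16} = 97429332733154296875/18014398509481984 ≈ 5408.41.


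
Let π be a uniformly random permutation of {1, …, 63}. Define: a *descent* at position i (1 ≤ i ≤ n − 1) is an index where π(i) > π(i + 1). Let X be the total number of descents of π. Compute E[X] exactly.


Write X = Σ X_I over i = 1, …, 62, with X_I the indicator of one descent.
There are 62 indicators.
For each fixed i, the pair (π(i), π(i+1)) is a uniformly random ordered pair of distinct values from {1, …, 63}; by symmetry P[π(i) > π(i+1)] = 1/2.
By linearity: E[X] = 62 · (1/2) = (63 − 1) · (1/2) = 31 ≈ 31.000000.

E[X] = 31 = 31.000000.


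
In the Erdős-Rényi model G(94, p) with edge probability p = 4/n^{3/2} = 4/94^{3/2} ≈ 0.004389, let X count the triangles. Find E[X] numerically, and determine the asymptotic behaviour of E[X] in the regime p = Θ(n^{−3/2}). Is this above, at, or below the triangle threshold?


Number of potential triangles: C(94, 3) = 134044.
Each occurs with probability p³ ≈ (0.004389)³ ≈ 8.454825e-08.
By linearity: E[X] = C(94, 3)·p³ ≈ 134044 · 8.454825e-08 ≈ 0.0113.
Since α = 3/2 > 1, p = c/n^{3/2} = o(1/n) is below the triangle threshold p ~ 1/n. Asymptotically E[X] ~ (c³/6)·n^{3(1−α)} = (4³/6)·n^{-1.5} → 0, so by Markov's inequality G has no triangles w.h.p.

E[X] ≈ 0.0113; in regime p = Θ(1/n^{3/2}) E[X] tends to 0 (below the triangle threshold p ~ 1/n).


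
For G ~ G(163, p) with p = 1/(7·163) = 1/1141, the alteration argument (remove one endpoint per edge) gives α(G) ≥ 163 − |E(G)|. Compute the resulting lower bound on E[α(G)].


E[|E(G)|] = C(163, 2)·p = 13203 · (1/1141) = 81/7.
E[α(G)] ≥ n − E[|E(G)|] = 163 − 81/7 = 1060/7.
Numerically: ≈ 151.429.
(This is only a lower bound; the true E[α(G)] may be larger.)

E[α(G)] ≥ 1060/7 ≈ 151.429.


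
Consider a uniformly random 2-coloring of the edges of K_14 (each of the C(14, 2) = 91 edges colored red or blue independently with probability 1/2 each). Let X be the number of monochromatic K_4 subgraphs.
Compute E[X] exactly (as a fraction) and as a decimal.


Let X = Σ_S X_S over the C(14, 4) = 1001 subsets S of size 4, where X_S = 1 if the K_4 on S is monochromatic.
For a fixed S, the K_4 on S has C(4, 2) = 6 edges. P[all 6 edges red] = (1/2)^6, and likewise for blue, so P[monochromatic] = 2·(1/2)^6 = 2^{1 − 6} = 1/32.
By linearity: E[X] = C(14, 4) · 2^{1 − 6} = 1001 · 1/32 = 1001/32.
Numerically: E[X] ≈ 31.2812.

E[X] = C(14,4)·2^(1−C(4,2)) = 1001/32 ≈ 31.2812.


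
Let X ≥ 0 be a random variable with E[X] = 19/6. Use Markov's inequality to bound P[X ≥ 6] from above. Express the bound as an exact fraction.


μ = E[X] = 19/6, a = 6.
Markov: P[X ≥ 6] ≤ μ/a = (19/6)/6 = 19/36.
Numerically: ≈ 0.52778.
(Since a = 6 > μ = 3.16667, the bound 19/36 is < 1 and informative.)

P[X ≥ 6] ≤ 19/36 ≈ 0.52778.


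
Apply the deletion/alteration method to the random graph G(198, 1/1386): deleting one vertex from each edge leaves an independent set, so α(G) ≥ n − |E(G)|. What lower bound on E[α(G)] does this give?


E[|E(G)|] = C(198, 2)·p = 19503 · (1/1386) = 197/14.
E[α(G)] ≥ n − E[|E(G)|] = 198 − 197/14 = 2575/14.
Numerically: ≈ 183.92857.
(This is only a lower bound; the true E[α(G)] may be larger.)

E[α(G)] ≥ 2575/14 ≈ 183.92857.


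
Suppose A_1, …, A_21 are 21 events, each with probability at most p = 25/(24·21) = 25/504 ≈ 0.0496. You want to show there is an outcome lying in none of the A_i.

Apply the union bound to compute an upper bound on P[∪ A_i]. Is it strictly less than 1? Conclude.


Union bound: P[∪_{i=1}^{21} A_i] ≤ Σ_i P[A_i] ≤ 21·p = 21·(25/504) = 25/24.
Numerically: 25/24 ≈ 1.0417.
Is 25/24 < 1? NO.
Since the bound 25/24 is ≥ 1, the union bound is uninformative here; it does NOT by itself certify existence.

21·p = 25/24 ≈ 1.0417; existence NOT certified by the union bound.


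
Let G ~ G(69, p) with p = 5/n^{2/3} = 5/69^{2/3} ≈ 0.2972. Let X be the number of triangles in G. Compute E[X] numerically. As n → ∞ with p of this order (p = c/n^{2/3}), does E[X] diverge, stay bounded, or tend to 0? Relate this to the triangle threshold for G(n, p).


Number of potential triangles: C(69, 3) = 52394.
Each occurs with probability p³ ≈ (0.2972)³ ≈ 2.625499e-02.
By linearity: E[X] = C(69, 3)·p³ ≈ 52394 · 2.625499e-02 ≈ 1375.6039.
Since α = 2/3 < 1, p = c/n^{2/3} ≫ 1/n is above the triangle threshold p ~ 1/n. Asymptotically E[X] ~ (c³/6)·n^{3(1−α)} = (5³/6)·n^{1} → ∞; triangles are abundant w.h.p.

E[X] ≈ 1375.6039; in regime p = Θ(1/n^{2/3}) E[X] diverges (above the triangle threshold p ~ 1/n).


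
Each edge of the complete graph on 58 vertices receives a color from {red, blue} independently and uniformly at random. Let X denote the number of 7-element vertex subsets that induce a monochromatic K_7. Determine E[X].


Let X = Σ_S X_S over the C(58, 7) = 300674088 subsets S of size 7, where X_S = 1 if the K_7 on S is monochromatic.
For a fixed S, the K_7 on S has C(7, 2) = 21 edges. P[all 21 edges red] = (1/2)^21, and likewise for blue, so P[monochromatic] = 2·(1/2)^21 = 2^{1 − 21} = 1/1048576.
By linearity of expectation: E[X] = C(58, 7) · 2^{1 − 21} = 300674088 · 1/1048576 = 37584261/131072.
Numerically: E[X] ≈ 286.74516.

E[X] = C(58,7)·2^(1−C(7,2)) = 37584261/131072 ≈ 286.74516.


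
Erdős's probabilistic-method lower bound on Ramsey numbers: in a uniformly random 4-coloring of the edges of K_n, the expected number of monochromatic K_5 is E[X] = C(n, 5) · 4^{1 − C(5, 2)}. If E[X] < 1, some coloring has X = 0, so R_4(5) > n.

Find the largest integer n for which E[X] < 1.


We need C(n, 5) · 4^{1 − 10} < 1, i.e. C(n, 5) < 4^{10 − 1} = 262144.
Check values of n near the boundary:
  n = 28: C(28, 5) = 98280; 98280 < 262144? YES
  n = 29: C(29, 5) = 118755; 118755 < 262144? YES
  n = 30: C(30, 5) = 142506; 142506 < 262144? YES
  n = 31: C(31, 5) = 169911; 169911 < 262144? YES
  n = 32: C(32, 5) = 201376; 201376 < 262144? YES
  n = 33: C(33, 5) = 237336; 237336 < 262144? YES
  n = 34: C(34, 5) = 278256; 278256 < 262144? NO
  n = 35: C(35, 5) = 324632; 324632 < 262144? NO
  n = 36: C(36, 5) = 376992; 376992 < 262144? NO
The largest n with C(n, 5) < 262144 is n = 33 (where E[X] = 29667/32768 ≈ 0.905365). Hence R_4(5) > 33, i.e. R_4(5) ≥ 34.

Largest n = 33; hence R_4(5) > 33.


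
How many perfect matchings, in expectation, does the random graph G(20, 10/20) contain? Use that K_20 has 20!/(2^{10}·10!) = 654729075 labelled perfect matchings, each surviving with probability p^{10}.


K_20 has 20!/(2^{10}·10!) = 654729075 labelled perfect matchings.
For each such perfect matching H, let X_H = 1 if all 10 edges of H are present in G. Then P[X_H = 1] = p^{10} = (1/2)^{10} = 1/1024.
Summing the indicators: E[X] = Σ_H E[X_H] = 654729075 · p^{10} = 654729075 · 1/1024 = 654729075/1024.
Numerically: E[X] ≈ 6.3938e+05.

E[X] = 654729075 · (1/2)^{10} = 654729075/1024 ≈ 6.3938e+05.


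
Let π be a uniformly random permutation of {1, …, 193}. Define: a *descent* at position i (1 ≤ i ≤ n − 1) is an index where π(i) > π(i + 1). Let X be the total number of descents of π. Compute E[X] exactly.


Write X = Σ X_I over i = 1, …, 192, with X_I the indicator of one descent.
There are 192 indicators.
For each fixed i, the pair (π(i), π(i+1)) is a uniformly random ordered pair of distinct values from {1, …, 193}; by symmetry P[π(i) > π(i+1)] = 1/2.
By linearity: E[X] = 192 · (1/2) = (193 − 1) · (1/2) = 96 ≈ 96.000.

E[X] = 96 = 96.000.


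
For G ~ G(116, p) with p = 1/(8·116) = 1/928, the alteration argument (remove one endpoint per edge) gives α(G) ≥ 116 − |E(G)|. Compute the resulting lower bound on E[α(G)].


E[|E(G)|] = C(116, 2)·p = 6670 · (1/928) = 115/16.
E[α(G)] ≥ n − E[|E(G)|] = 116 − 115/16 = 1741/16.
Numerically: ≈ 108.8125.
(This is only a lower bound; the true E[α(G)] may be larger.)

E[α(G)] ≥ 1741/16 ≈ 108.8125.


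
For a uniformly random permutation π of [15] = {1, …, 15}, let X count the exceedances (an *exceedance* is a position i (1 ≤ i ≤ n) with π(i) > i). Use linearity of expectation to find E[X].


Write X = Σ_{i=1}^{15} X_i, where X_i = 1_{π(i) > i}.
For each fixed i, π(i) is uniform over {1, …, 15} (marginal of a uniform permutation), so P[π(i) > i] = (n − i)/n. Summing: Σ_{i=1}^{15} (n − i)/n = (0 + 1 + … + 14)/15 = 15(15 − 1)/(2·15) = (15 − 1)/2.
Hence E[X] = Σ_{i=1}^{15} (15 − i)/15 = 7 ≈ 7.0000.

E[X] = 7 = 7.0000.


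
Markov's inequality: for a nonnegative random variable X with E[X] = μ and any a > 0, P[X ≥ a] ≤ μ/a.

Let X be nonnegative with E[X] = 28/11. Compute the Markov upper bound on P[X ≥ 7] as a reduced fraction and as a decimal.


μ = E[X] = 28/11, a = 7.
Markov: P[X ≥ 7] ≤ μ/a = (28/11)/7 = 4/11.
Numerically: ≈ 0.3636.
(Since a = 7 > μ = 2.5455, the bound 4/11 is < 1 and informative.)

P[X ≥ 7] ≤ 4/11 ≈ 0.3636.


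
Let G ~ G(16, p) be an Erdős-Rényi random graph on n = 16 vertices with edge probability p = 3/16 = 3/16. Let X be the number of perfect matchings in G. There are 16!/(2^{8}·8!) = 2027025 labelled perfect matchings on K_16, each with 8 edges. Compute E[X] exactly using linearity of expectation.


K_16 has 16!/(2^{8}·8!) = 2027025 labelled perfect matchings.
For each such perfect matching H, let X_H = 1 if all 8 edges of H are present in G. Then P[X_H = 1] = p^{8} = (3/16)^{8} = 6561/4294967296.
By linearity of expectation: E[X] = Σ_H E[X_H] = 2027025 · p^{8} = 2027025 · 6561/4294967296 = 13299311025/4294967296.
Numerically: E[X] ≈ 3.09649.

E[X] = 2027025 · (3/16)^{8} = 13299311025/4294967296 ≈ 3.09649.
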